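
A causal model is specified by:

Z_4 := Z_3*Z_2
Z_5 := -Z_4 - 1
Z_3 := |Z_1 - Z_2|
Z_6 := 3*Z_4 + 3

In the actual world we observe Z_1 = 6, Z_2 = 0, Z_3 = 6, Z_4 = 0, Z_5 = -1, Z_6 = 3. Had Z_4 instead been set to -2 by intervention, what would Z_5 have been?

Intervening sets Z_4 = -2 and removes its equation (Z_4 := Z_3*Z_2).
Z_5 = -Z_4 - 1  [with Z_4=-2]  = 1

1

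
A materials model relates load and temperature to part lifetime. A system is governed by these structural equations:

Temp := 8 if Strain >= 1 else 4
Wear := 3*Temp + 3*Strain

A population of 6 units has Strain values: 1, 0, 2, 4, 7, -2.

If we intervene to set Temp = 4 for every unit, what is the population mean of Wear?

The intervention sets Temp=4 in all 6 units regardless of Strain. Recomputing Wear per unit gives 15, 12, 18, 24, 33, 6; average 18.

18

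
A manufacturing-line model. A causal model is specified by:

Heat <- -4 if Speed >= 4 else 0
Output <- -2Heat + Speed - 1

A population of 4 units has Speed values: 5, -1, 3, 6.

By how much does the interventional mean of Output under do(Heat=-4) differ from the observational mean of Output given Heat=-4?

-2.25

Every unit gets Heat=-4 under the intervention. Output values become 12, 6, 10, 13; E[Output|do(Heat=-4)] = 10.25.
E[Output|Heat=-4] averages over only the 2 units with Heat=-4 (Speed = 5, 6): Output = 12, 13, mean 12.5.
Difference = 10.25 − 12.5 = -2.25.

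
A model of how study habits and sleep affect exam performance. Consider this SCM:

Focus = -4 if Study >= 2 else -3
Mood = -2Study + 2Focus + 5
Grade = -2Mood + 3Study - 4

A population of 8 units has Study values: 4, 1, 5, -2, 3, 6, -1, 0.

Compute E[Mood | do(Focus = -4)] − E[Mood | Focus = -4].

do(Focus=-4) breaks Focus's dependence on Study. With Focus=-4 fixed, Mood across the units is -11, -5, -13, 1, -9, -15, -1, -3, mean -7.
Conditioning on Focus=-4 selects the 4 unit(s) with Study ∈ {4, 5, 3, 6}. Their Mood values: -11, -13, -9, -15. Mean = -12.
Difference = -7 − (-12) = 5.

5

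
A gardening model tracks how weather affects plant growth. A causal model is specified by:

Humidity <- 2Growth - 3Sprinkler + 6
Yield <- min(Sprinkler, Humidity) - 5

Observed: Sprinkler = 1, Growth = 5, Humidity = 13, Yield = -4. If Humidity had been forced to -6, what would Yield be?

-11

The intervention breaks the incoming arrows to Humidity: Humidity <- 2Growth - 3Sprinkler + 6 no longer applies, and Humidity = -6.
Yield = min(Sprinkler, Humidity) - 5  [with Sprinkler=1, Humidity=-6]  = -11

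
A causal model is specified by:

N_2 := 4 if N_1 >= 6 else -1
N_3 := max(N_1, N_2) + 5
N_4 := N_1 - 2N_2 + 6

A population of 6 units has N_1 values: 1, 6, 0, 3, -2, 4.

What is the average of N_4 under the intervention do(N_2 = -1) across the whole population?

10

The intervention sets N_2=-1 in all 6 units regardless of N_1. Recomputing N_4 per unit gives 9, 14, 8, 11, 6, 12; average 10.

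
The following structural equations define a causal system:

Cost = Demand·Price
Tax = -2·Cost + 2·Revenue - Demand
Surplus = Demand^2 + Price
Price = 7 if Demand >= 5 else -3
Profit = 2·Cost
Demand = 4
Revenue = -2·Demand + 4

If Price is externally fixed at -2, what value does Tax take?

do(Price=-2) replaces the equation Price = 7 if Demand >= 5 else -3 with the constant Price = -2.
Cost = Demand·Price  [with Demand=4, Price=-2]  = -8
Revenue = -2·Demand + 4  [with Demand=4]  = -4
Tax = -2·Cost + 2·Revenue - Demand  [with Cost=-8, Revenue=-4, Demand=4]  = 4

4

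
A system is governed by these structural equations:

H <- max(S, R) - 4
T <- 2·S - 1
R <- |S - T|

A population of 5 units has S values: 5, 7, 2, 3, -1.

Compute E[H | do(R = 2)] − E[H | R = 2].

Every unit gets R=2 under the intervention. H values become 1, 3, -2, -1, -2; E[H|do(R=2)] = -0.2.
E[H|R=2] averages over only the 2 units with R=2 (S = 3, -1): H = -1, -2, mean -1.5.
Difference = -0.2 − (-1.5) = 1.3.

1.3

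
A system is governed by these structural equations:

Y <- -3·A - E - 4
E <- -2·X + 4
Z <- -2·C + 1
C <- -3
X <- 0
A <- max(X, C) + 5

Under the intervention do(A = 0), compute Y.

Intervening sets A = 0 and removes its equation (A <- max(X, C) + 5).
E = -2·X + 4  [with X=0]  = 4
Y = -3·A - E - 4  [with A=0, E=4]  = -8

-8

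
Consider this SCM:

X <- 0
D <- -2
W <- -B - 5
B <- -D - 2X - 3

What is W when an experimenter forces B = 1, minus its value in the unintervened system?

The intervention breaks the incoming arrows to B: B <- -D - 2X - 3 no longer applies, and B = 1.
W = -B - 5  [with B=1]  = -6
Without intervention: B = -D - 2X - 3  [with D=-2, X=0]  = -1; W = -B - 5  [with B=-1]  = -4.
Change = -6 − (-4) = -2.

-2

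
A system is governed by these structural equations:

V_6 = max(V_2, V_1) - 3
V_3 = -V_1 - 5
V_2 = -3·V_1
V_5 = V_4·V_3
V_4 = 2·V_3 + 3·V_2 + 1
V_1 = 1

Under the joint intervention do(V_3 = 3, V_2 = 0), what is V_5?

Setting V_3 = 3, V_2 = 0 by intervention discards those variables' equations.
V_4 = 2·V_3 + 3·V_2 + 1  [with V_3=3, V_2=0]  = 7
V_5 = V_4·V_3  [with V_4=7, V_3=3]  = 21

21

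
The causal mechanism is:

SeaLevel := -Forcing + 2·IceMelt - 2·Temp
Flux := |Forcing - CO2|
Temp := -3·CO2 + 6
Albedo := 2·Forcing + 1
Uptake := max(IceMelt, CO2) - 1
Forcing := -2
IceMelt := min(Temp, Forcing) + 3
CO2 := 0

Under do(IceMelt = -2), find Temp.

6

Under do(IceMelt=-2), the mechanism IceMelt := min(Temp, Forcing) + 3 is discarded; IceMelt is fixed at -2.
Since Temp is not a descendant of the intervened variable, it is unaffected.
Temp = -3·CO2 + 6  [with CO2=0]  = 6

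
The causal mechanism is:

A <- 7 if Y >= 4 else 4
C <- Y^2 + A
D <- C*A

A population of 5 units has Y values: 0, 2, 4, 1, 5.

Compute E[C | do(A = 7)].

16.2

do(A=7) breaks A's dependence on Y. With A=7 fixed, C across the units is 7, 11, 23, 8, 32, mean 16.2.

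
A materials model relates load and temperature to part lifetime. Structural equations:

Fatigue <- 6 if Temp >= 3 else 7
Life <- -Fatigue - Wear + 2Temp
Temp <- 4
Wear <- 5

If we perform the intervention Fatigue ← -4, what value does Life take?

7

The intervention breaks the incoming arrows to Fatigue: Fatigue <- 6 if Temp >= 3 else 7 no longer applies, and Fatigue = -4.
Life = -Fatigue - Wear + 2Temp  [with Fatigue=-4, Wear=5, Temp=4]  = 7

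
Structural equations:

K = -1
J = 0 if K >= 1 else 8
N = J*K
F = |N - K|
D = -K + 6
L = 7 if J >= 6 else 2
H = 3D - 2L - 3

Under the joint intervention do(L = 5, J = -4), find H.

Setting L = 5, J = -4 by intervention discards those variables' equations.
D = -K + 6  [with K=-1]  = 7
H = 3D - 2L - 3  [with D=7, L=5]  = 8

8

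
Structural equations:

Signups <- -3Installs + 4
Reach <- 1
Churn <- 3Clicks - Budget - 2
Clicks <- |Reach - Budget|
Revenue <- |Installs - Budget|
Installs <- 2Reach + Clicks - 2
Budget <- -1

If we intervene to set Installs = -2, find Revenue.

The intervention breaks the incoming arrows to Installs: Installs <- 2Reach + Clicks - 2 no longer applies, and Installs = -2.
Revenue = |Installs - Budget|  [with Installs=-2, Budget=-1]  = 1

1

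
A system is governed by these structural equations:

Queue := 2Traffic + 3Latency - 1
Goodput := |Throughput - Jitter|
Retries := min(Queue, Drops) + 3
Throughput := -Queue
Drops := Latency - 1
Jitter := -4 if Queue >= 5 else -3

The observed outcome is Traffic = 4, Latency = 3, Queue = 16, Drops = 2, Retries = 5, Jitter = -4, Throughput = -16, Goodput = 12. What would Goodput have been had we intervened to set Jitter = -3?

Intervening sets Jitter = -3 and removes its equation (Jitter := -4 if Queue >= 5 else -3).
Queue = 2Traffic + 3Latency - 1  [with Traffic=4, Latency=3]  = 16
Throughput = -Queue  [with Queue=16]  = -16
Goodput = |Throughput - Jitter|  [with Throughput=-16, Jitter=-3]  = 13

13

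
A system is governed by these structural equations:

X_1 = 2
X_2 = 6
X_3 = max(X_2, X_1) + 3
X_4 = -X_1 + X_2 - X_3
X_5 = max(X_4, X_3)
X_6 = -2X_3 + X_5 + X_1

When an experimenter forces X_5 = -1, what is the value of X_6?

-17

The intervention breaks the incoming arrows to X_5: X_5 = max(X_4, X_3) no longer applies, and X_5 = -1.
X_3 = max(X_2, X_1) + 3  [with X_2=6, X_1=2]  = 9
X_6 = -2X_3 + X_5 + X_1  [with X_3=9, X_5=-1, X_1=2]  = -17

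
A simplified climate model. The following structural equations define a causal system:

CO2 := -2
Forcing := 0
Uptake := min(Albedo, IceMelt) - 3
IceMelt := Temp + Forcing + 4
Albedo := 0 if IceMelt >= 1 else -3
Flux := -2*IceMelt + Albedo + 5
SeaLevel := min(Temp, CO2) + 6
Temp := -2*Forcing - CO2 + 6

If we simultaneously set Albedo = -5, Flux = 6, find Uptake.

Under do(Albedo = -5, Flux = 6), each intervened variable's structural equation is replaced by its fixed value.
Temp = -2*Forcing - CO2 + 6  [with Forcing=0, CO2=-2]  = 8
IceMelt = Temp + Forcing + 4  [with Temp=8, Forcing=0]  = 12
Uptake = min(Albedo, IceMelt) - 3  [with Albedo=-5, IceMelt=12]  = -8

-8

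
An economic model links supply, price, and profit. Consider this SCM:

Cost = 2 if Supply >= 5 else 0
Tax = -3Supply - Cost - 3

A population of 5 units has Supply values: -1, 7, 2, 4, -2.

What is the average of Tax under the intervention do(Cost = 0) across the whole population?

-9

Every unit gets Cost=0 under the intervention. Tax values become 0, -24, -9, -15, 3; E[Tax|do(Cost=0)] = -9.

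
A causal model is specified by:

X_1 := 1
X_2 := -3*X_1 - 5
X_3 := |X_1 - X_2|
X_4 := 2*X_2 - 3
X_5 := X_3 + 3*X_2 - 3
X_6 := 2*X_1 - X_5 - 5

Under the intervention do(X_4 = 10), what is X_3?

Under do(X_4=10), the mechanism X_4 := 2*X_2 - 3 is discarded; X_4 is fixed at 10.
Since X_3 is not a descendant of the intervened variable, it is unaffected.
X_2 = -3*X_1 - 5  [with X_1=1]  = -8
X_3 = |X_1 - X_2|  [with X_1=1, X_2=-8]  = 9

9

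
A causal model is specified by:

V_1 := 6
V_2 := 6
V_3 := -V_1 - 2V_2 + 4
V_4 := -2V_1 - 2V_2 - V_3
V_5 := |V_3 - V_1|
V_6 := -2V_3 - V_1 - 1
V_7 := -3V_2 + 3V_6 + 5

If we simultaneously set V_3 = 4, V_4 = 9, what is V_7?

-58

Under do(V_3 = 4, V_4 = 9), each intervened variable's structural equation is replaced by its fixed value.
V_6 = -2V_3 - V_1 - 1  [with V_3=4, V_1=6]  = -15
V_7 = -3V_2 + 3V_6 + 5  [with V_2=6, V_6=-15]  = -58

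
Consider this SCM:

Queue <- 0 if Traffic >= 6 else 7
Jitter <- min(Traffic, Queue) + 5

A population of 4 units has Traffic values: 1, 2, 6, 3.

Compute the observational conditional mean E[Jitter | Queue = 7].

Observing Queue=7 restricts to units where Queue's equation naturally yields 7: Traffic ∈ {1, 2, 3}. In that subpopulation Jitter = 6, 7, 8, mean 7.

7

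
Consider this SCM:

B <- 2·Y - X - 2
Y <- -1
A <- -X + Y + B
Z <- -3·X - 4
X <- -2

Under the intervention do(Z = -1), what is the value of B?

do(Z=-1) replaces the equation Z <- -3·X - 4 with the constant Z = -1.
B is not downstream of the intervention, so its value is determined by the original equations.
B = 2·Y - X - 2  [with Y=-1, X=-2]  = -2

-2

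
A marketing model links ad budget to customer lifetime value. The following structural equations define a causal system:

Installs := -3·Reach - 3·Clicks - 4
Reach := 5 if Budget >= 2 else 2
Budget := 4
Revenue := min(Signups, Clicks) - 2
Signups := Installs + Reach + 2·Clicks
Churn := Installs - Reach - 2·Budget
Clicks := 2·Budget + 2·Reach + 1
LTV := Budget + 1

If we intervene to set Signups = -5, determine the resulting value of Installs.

The intervention breaks the incoming arrows to Signups: Signups := Installs + Reach + 2·Clicks no longer applies, and Signups = -5.
Since Installs is not a descendant of the intervened variable, it is unaffected.
Reach = 5 if Budget >= 2 else 2  [with Budget=4]  = 5
Clicks = 2·Budget + 2·Reach + 1  [with Budget=4, Reach=5]  = 19
Installs = -3·Reach - 3·Clicks - 4  [with Reach=5, Clicks=19]  = -76

-76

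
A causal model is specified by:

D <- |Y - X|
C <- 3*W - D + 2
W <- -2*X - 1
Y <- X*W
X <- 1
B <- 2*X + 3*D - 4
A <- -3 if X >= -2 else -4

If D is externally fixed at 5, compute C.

Intervening sets D = 5 and removes its equation (D <- |Y - X|).
W = -2*X - 1  [with X=1]  = -3
C = 3*W - D + 2  [with W=-3, D=5]  = -12

-12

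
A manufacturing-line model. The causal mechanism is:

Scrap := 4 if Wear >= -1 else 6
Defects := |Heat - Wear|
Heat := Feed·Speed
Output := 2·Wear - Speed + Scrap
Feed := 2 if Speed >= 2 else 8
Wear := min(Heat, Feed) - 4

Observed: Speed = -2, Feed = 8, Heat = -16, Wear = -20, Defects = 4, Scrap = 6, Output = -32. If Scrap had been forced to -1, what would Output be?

-39

Intervening sets Scrap = -1 and removes its equation (Scrap := 4 if Wear >= -1 else 6).
Feed = 2 if Speed >= 2 else 8  [with Speed=-2]  = 8
Heat = Feed·Speed  [with Feed=8, Speed=-2]  = -16
Wear = min(Heat, Feed) - 4  [with Heat=-16, Feed=8]  = -20
Output = 2·Wear - Speed + Scrap  [with Wear=-20, Speed=-2, Scrap=-1]  = -39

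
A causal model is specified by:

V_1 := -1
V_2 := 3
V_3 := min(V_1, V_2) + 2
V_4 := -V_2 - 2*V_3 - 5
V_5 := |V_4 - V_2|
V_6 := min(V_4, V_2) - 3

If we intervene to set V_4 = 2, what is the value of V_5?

1

Intervening sets V_4 = 2 and removes its equation (V_4 := -V_2 - 2*V_3 - 5).
V_5 = |V_4 - V_2|  [with V_4=2, V_2=3]  = 1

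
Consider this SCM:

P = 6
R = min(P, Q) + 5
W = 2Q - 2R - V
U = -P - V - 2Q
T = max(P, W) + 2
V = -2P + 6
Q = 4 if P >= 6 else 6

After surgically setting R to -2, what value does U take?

The intervention breaks the incoming arrows to R: R = min(P, Q) + 5 no longer applies, and R = -2.
Since U is not a descendant of the intervened variable, it is unaffected.
V = -2P + 6  [with P=6]  = -6
Q = 4 if P >= 6 else 6  [with P=6]  = 4
U = -P - V - 2Q  [with P=6, V=-6, Q=4]  = -8

-8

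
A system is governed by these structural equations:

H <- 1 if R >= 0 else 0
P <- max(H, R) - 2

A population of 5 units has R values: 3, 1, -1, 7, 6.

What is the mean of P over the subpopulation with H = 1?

Conditioning on H=1 selects the 4 unit(s) with R ∈ {3, 1, 7, 6}. Their P values: 1, -1, 5, 4. Mean = 2.25.

2.25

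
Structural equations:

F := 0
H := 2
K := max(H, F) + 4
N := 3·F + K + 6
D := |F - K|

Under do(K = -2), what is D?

do(K=-2) replaces the equation K := max(H, F) + 4 with the constant K = -2.
D = |F - K|  [with F=0, K=-2]  = 2

2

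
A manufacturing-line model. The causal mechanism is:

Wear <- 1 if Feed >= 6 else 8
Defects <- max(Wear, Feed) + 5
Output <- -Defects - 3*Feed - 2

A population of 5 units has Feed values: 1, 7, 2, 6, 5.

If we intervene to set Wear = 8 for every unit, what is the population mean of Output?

-27.6

Every unit gets Wear=8 under the intervention. Output values become -18, -36, -21, -33, -30; E[Output|do(Wear=8)] = -27.6.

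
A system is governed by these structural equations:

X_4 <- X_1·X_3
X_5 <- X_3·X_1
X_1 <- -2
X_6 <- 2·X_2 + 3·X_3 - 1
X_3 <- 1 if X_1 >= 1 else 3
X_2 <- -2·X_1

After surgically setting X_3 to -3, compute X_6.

The intervention breaks the incoming arrows to X_3: X_3 <- 1 if X_1 >= 1 else 3 no longer applies, and X_3 = -3.
X_2 = -2·X_1  [with X_1=-2]  = 4
X_6 = 2·X_2 + 3·X_3 - 1  [with X_2=4, X_3=-3]  = -2

-2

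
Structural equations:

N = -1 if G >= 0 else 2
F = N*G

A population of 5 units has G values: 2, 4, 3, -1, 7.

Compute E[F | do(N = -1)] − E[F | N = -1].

Every unit gets N=-1 under the intervention. F values become -2, -4, -3, 1, -7; E[F|do(N=-1)] = -3.
Conditioning on N=-1 selects the 4 unit(s) with G ∈ {2, 4, 3, 7}. Their F values: -2, -4, -3, -7. Mean = -4.
Difference = -3 − (-4) = 1.

1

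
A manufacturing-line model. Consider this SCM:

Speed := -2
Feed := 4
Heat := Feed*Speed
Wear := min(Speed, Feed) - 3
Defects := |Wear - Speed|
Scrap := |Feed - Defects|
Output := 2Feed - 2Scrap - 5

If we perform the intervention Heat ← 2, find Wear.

-5

The intervention breaks the incoming arrows to Heat: Heat := Feed*Speed no longer applies, and Heat = 2.
Wear is not downstream of the intervention, so its value is determined by the original equations.
Wear = min(Speed, Feed) - 3  [with Speed=-2, Feed=4]  = -5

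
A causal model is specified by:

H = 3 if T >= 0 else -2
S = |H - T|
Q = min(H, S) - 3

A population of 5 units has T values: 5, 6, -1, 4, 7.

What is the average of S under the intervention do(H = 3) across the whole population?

Under do(H=3), H's equation is replaced by H=3 for every unit. Per-unit S: 2, 3, 4, 1, 4. Mean = 2.8.

2.8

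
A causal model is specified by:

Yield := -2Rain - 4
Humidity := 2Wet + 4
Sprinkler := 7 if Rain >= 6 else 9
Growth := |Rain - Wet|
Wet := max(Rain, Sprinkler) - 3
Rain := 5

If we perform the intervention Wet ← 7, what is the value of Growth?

The intervention breaks the incoming arrows to Wet: Wet := max(Rain, Sprinkler) - 3 no longer applies, and Wet = 7.
Growth = |Rain - Wet|  [with Rain=5, Wet=7]  = 2

2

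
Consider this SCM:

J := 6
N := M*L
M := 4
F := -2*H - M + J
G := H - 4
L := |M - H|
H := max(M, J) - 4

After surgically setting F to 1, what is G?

The intervention breaks the incoming arrows to F: F := -2*H - M + J no longer applies, and F = 1.
Since G is not a descendant of the intervened variable, it is unaffected.
H = max(M, J) - 4  [with M=4, J=6]  = 2
G = H - 4  [with H=2]  = -2

-2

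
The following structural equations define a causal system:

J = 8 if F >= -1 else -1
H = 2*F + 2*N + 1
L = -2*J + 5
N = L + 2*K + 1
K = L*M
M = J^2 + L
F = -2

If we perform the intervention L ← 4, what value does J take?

Under do(L=4), the mechanism L = -2*J + 5 is discarded; L is fixed at 4.
Since J is not a descendant of the intervened variable, it is unaffected.
J = 8 if F >= -1 else -1  [with F=-2]  = -1

-1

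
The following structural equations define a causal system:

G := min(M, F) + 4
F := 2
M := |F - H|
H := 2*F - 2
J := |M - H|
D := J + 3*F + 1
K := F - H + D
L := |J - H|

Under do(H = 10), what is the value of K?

1

do(H=10) replaces the equation H := 2*F - 2 with the constant H = 10.
M = |F - H|  [with F=2, H=10]  = 8
J = |M - H|  [with M=8, H=10]  = 2
D = J + 3*F + 1  [with J=2, F=2]  = 9
K = F - H + D  [with F=2, H=10, D=9]  = 1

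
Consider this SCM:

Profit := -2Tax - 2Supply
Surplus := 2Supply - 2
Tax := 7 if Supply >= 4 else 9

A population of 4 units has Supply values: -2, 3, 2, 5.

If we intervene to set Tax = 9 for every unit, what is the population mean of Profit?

-22

Under do(Tax=9), Tax's equation is replaced by Tax=9 for every unit. Per-unit Profit: -14, -24, -22, -28. Mean = -22.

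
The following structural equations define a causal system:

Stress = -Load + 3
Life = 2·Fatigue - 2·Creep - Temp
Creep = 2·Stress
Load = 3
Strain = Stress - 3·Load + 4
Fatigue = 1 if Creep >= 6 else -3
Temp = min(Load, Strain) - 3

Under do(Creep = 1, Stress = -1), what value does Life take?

1

Setting Creep = 1, Stress = -1 by intervention discards those variables' equations.
Strain = Stress - 3·Load + 4  [with Stress=-1, Load=3]  = -6
Temp = min(Load, Strain) - 3  [with Load=3, Strain=-6]  = -9
Fatigue = 1 if Creep >= 6 else -3  [with Creep=1]  = -3
Life = 2·Fatigue - 2·Creep - Temp  [with Fatigue=-3, Creep=1, Temp=-9]  = 1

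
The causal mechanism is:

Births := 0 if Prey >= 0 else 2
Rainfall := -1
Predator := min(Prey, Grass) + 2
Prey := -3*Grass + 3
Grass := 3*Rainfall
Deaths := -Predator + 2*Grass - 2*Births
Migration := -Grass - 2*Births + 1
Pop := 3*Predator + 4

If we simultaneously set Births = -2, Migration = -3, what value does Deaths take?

-1

Under do(Births = -2, Migration = -3), each intervened variable's structural equation is replaced by its fixed value.
Grass = 3*Rainfall  [with Rainfall=-1]  = -3
Prey = -3*Grass + 3  [with Grass=-3]  = 12
Predator = min(Prey, Grass) + 2  [with Prey=12, Grass=-3]  = -1
Deaths = -Predator + 2*Grass - 2*Births  [with Predator=-1, Grass=-3, Births=-2]  = -1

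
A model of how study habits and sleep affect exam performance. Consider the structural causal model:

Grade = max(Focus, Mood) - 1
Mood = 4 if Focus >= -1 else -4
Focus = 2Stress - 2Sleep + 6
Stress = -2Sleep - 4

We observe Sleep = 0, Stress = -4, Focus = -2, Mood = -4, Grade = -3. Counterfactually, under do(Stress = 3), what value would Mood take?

Under do(Stress=3), the mechanism Stress = -2Sleep - 4 is discarded; Stress is fixed at 3.
Focus = 2Stress - 2Sleep + 6  [with Stress=3, Sleep=0]  = 12
Mood = 4 if Focus >= -1 else -4  [with Focus=12]  = 4

4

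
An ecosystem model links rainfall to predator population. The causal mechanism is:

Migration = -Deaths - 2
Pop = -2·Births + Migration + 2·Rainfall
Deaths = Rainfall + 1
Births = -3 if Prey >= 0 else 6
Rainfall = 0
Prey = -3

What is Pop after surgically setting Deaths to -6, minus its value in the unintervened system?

Under do(Deaths=-6), the mechanism Deaths = Rainfall + 1 is discarded; Deaths is fixed at -6.
Births = -3 if Prey >= 0 else 6  [with Prey=-3]  = 6
Migration = -Deaths - 2  [with Deaths=-6]  = 4
Pop = -2·Births + Migration + 2·Rainfall  [with Births=6, Migration=4, Rainfall=0]  = -8
Without intervention: Births = -3 if Prey >= 0 else 6  [with Prey=-3]  = 6; Deaths = Rainfall + 1  [with Rainfall=0]  = 1; Migration = -Deaths - 2  [with Deaths=1]  = -3; Pop = -2·Births + Migration + 2·Rainfall  [with Births=6, Migration=-3, Rainfall=0]  = -15.
Change = -8 − (-15) = 7.

7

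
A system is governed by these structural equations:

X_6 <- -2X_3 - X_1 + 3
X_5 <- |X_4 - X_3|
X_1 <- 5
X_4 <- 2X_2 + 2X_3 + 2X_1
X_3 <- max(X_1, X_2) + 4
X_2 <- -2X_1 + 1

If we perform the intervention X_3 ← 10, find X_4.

The intervention breaks the incoming arrows to X_3: X_3 <- max(X_1, X_2) + 4 no longer applies, and X_3 = 10.
X_2 = -2X_1 + 1  [with X_1=5]  = -9
X_4 = 2X_2 + 2X_3 + 2X_1  [with X_2=-9, X_3=10, X_1=5]  = 12

12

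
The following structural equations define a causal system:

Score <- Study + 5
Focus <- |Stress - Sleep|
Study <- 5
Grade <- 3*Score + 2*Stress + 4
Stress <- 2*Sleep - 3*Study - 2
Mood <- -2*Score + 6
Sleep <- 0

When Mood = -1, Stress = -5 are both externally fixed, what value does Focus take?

5

Under do(Mood = -1, Stress = -5), each intervened variable's structural equation is replaced by its fixed value.
Focus = |Stress - Sleep|  [with Stress=-5, Sleep=0]  = 5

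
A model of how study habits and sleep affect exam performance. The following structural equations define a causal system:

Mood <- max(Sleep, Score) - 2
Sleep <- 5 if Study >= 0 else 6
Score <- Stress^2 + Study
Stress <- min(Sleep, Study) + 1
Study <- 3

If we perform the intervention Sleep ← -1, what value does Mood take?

1

do(Sleep=-1) replaces the equation Sleep <- 5 if Study >= 0 else 6 with the constant Sleep = -1.
Stress = min(Sleep, Study) + 1  [with Sleep=-1, Study=3]  = 0
Score = Stress^2 + Study  [with Stress=0, Study=3]  = 3
Mood = max(Sleep, Score) - 2  [with Sleep=-1, Score=3]  = 1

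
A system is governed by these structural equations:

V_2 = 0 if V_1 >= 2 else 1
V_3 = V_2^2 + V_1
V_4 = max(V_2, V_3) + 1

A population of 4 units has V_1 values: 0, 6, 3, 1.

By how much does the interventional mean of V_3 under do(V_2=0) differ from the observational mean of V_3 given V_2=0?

The intervention sets V_2=0 in all 4 units regardless of V_1. Recomputing V_3 per unit gives 0, 6, 3, 1; average 2.5.
E[V_3|V_2=0] averages over only the 2 units with V_2=0 (V_1 = 6, 3): V_3 = 6, 3, mean 4.5.
Difference = 2.5 − 4.5 = -2.

-2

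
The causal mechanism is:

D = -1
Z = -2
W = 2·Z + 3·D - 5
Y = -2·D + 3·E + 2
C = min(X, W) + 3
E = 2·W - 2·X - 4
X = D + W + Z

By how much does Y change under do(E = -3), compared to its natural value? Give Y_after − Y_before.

The intervention breaks the incoming arrows to E: E = 2·W - 2·X - 4 no longer applies, and E = -3.
Y = -2·D + 3·E + 2  [with D=-1, E=-3]  = -5
Without intervention: W = 2·Z + 3·D - 5  [with Z=-2, D=-1]  = -12; X = D + W + Z  [with D=-1, W=-12, Z=-2]  = -15; E = 2·W - 2·X - 4  [with W=-12, X=-15]  = 2; Y = -2·D + 3·E + 2  [with D=-1, E=2]  = 10.
Change = -5 − 10 = -15.

-15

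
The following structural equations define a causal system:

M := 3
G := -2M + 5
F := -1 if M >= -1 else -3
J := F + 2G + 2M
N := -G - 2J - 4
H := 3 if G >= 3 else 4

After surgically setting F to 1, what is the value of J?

do(F=1) replaces the equation F := -1 if M >= -1 else -3 with the constant F = 1.
G = -2M + 5  [with M=3]  = -1
J = F + 2G + 2M  [with F=1, G=-1, M=3]  = 5

5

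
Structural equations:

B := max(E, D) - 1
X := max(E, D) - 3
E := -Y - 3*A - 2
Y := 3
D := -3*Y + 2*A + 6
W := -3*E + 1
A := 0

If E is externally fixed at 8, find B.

do(E=8) replaces the equation E := -Y - 3*A - 2 with the constant E = 8.
D = -3*Y + 2*A + 6  [with Y=3, A=0]  = -3
B = max(E, D) - 1  [with E=8, D=-3]  = 7

7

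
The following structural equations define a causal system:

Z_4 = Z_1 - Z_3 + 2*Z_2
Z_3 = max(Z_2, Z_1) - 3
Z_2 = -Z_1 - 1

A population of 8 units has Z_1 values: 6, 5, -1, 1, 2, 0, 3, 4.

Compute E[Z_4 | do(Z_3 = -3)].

do(Z_3=-3) breaks Z_3's dependence on Z_1. With Z_3=-3 fixed, Z_4 across the units is -5, -4, 2, 0, -1, 1, -2, -3, mean -1.5.

-1.5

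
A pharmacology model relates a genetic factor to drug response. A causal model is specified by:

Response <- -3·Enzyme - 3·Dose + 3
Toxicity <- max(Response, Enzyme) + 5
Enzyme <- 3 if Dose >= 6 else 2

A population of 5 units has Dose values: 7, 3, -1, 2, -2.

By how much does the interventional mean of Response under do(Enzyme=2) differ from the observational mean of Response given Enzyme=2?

-3.9

Every unit gets Enzyme=2 under the intervention. Response values become -24, -12, 0, -9, 3; E[Response|do(Enzyme=2)] = -8.4.
Conditioning on Enzyme=2 selects the 4 unit(s) with Dose ∈ {3, -1, 2, -2}. Their Response values: -12, 0, -9, 3. Mean = -4.5.
Difference = -8.4 − (-4.5) = -3.9.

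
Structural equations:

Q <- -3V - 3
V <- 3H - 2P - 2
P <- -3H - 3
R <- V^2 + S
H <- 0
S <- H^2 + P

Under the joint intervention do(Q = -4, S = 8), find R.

Setting Q = -4, S = 8 by intervention discards those variables' equations.
P = -3H - 3  [with H=0]  = -3
V = 3H - 2P - 2  [with H=0, P=-3]  = 4
R = V^2 + S  [with V=4, S=8]  = 24

24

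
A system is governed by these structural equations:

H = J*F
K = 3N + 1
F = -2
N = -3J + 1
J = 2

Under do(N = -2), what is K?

-5

Intervening sets N = -2 and removes its equation (N = -3J + 1).
K = 3N + 1  [with N=-2]  = -5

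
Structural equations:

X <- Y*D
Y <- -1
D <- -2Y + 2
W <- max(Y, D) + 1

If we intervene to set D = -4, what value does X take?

4

The intervention breaks the incoming arrows to D: D <- -2Y + 2 no longer applies, and D = -4.
X = Y*D  [with Y=-1, D=-4]  = 4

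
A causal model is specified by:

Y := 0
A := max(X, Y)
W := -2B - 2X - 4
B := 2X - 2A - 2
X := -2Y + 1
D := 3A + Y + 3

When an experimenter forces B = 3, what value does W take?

-12

The intervention breaks the incoming arrows to B: B := 2X - 2A - 2 no longer applies, and B = 3.
X = -2Y + 1  [with Y=0]  = 1
W = -2B - 2X - 4  [with B=3, X=1]  = -12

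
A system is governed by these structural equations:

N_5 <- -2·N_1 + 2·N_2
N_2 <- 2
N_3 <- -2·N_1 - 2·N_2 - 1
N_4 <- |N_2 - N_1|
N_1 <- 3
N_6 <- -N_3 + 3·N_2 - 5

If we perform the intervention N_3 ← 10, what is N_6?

-9

The intervention breaks the incoming arrows to N_3: N_3 <- -2·N_1 - 2·N_2 - 1 no longer applies, and N_3 = 10.
N_6 = -N_3 + 3·N_2 - 5  [with N_3=10, N_2=2]  = -9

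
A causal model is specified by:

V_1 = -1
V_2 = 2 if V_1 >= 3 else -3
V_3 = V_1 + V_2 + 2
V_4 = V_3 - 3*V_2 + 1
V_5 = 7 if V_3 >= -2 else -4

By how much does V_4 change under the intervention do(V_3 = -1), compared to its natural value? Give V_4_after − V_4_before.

1

The intervention breaks the incoming arrows to V_3: V_3 = V_1 + V_2 + 2 no longer applies, and V_3 = -1.
V_2 = 2 if V_1 >= 3 else -3  [with V_1=-1]  = -3
V_4 = V_3 - 3*V_2 + 1  [with V_3=-1, V_2=-3]  = 9
Without intervention: V_2 = 2 if V_1 >= 3 else -3  [with V_1=-1]  = -3; V_3 = V_1 + V_2 + 2  [with V_1=-1, V_2=-3]  = -2; V_4 = V_3 - 3*V_2 + 1  [with V_3=-2, V_2=-3]  = 8.
Change = 9 − 8 = 1.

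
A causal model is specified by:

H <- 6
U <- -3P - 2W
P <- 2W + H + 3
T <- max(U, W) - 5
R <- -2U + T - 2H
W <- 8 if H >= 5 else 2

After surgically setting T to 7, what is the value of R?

177

The intervention breaks the incoming arrows to T: T <- max(U, W) - 5 no longer applies, and T = 7.
W = 8 if H >= 5 else 2  [with H=6]  = 8
P = 2W + H + 3  [with W=8, H=6]  = 25
U = -3P - 2W  [with P=25, W=8]  = -91
R = -2U + T - 2H  [with U=-91, T=7, H=6]  = 177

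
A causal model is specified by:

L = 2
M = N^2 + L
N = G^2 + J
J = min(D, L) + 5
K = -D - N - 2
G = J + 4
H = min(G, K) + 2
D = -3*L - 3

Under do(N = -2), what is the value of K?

9

The intervention breaks the incoming arrows to N: N = G^2 + J no longer applies, and N = -2.
D = -3*L - 3  [with L=2]  = -9
K = -D - N - 2  [with D=-9, N=-2]  = 9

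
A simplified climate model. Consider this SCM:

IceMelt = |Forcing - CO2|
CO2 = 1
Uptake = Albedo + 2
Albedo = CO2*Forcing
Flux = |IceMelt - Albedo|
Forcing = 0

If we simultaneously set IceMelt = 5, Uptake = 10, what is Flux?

5

The joint intervention fixes IceMelt = 5, Uptake = 10, removing each variable's own equation.
Albedo = CO2*Forcing  [with CO2=1, Forcing=0]  = 0
Flux = |IceMelt - Albedo|  [with IceMelt=5, Albedo=0]  = 5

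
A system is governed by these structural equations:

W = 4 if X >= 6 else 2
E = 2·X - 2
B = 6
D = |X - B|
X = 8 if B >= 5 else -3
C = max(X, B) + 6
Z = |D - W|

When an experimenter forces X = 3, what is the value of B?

6

Under do(X=3), the mechanism X = 8 if B >= 5 else -3 is discarded; X is fixed at 3.
B is not downstream of the intervention, so its value is determined by the original equations.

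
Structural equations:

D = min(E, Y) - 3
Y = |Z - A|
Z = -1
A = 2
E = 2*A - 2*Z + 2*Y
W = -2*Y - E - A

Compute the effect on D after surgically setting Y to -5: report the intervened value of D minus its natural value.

-8

The intervention breaks the incoming arrows to Y: Y = |Z - A| no longer applies, and Y = -5.
E = 2*A - 2*Z + 2*Y  [with A=2, Z=-1, Y=-5]  = -4
D = min(E, Y) - 3  [with E=-4, Y=-5]  = -8
Without intervention: Y = |Z - A|  [with Z=-1, A=2]  = 3; E = 2*A - 2*Z + 2*Y  [with A=2, Z=-1, Y=3]  = 12; D = min(E, Y) - 3  [with E=12, Y=3]  = 0.
Change = -8 − 0 = -8.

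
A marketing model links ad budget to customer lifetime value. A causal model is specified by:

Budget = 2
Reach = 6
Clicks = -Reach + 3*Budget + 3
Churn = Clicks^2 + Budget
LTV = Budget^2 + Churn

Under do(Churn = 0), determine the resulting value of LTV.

Intervening sets Churn = 0 and removes its equation (Churn = Clicks^2 + Budget).
LTV = Budget^2 + Churn  [with Budget=2, Churn=0]  = 4

4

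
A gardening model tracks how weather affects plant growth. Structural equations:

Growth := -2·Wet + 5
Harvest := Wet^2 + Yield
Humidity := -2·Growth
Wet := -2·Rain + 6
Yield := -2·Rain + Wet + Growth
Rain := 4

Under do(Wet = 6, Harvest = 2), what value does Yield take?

Setting Wet = 6, Harvest = 2 by intervention discards those variables' equations.
Growth = -2·Wet + 5  [with Wet=6]  = -7
Yield = -2·Rain + Wet + Growth  [with Rain=4, Wet=6, Growth=-7]  = -9

-9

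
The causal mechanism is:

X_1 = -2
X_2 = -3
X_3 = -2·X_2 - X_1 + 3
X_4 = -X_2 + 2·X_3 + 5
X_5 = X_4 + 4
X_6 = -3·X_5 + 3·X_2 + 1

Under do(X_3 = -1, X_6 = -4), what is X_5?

The joint intervention fixes X_3 = -1, X_6 = -4, removing each variable's own equation.
X_4 = -X_2 + 2·X_3 + 5  [with X_2=-3, X_3=-1]  = 6
X_5 = X_4 + 4  [with X_4=6]  = 10

10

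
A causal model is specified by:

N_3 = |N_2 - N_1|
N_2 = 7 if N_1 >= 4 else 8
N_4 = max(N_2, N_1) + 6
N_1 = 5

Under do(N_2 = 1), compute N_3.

4

The intervention breaks the incoming arrows to N_2: N_2 = 7 if N_1 >= 4 else 8 no longer applies, and N_2 = 1.
N_3 = |N_2 - N_1|  [with N_2=1, N_1=5]  = 4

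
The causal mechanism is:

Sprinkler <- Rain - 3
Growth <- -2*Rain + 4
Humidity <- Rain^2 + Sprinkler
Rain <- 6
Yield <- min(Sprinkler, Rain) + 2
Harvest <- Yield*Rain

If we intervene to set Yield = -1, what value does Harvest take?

The intervention breaks the incoming arrows to Yield: Yield <- min(Sprinkler, Rain) + 2 no longer applies, and Yield = -1.
Harvest = Yield*Rain  [with Yield=-1, Rain=6]  = -6

-6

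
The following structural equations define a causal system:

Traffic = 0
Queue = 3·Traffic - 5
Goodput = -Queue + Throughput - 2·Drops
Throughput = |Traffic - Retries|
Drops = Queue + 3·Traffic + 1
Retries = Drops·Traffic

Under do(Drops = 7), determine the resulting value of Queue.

Under do(Drops=7), the mechanism Drops = Queue + 3·Traffic + 1 is discarded; Drops is fixed at 7.
Since Queue is not a descendant of the intervened variable, it is unaffected.
Queue = 3·Traffic - 5  [with Traffic=0]  = -5

-5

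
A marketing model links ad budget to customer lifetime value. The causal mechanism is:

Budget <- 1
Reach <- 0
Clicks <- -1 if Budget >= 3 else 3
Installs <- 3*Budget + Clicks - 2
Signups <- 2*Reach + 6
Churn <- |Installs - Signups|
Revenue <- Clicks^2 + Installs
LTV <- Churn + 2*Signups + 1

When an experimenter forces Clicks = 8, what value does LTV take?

The intervention breaks the incoming arrows to Clicks: Clicks <- -1 if Budget >= 3 else 3 no longer applies, and Clicks = 8.
Installs = 3*Budget + Clicks - 2  [with Budget=1, Clicks=8]  = 9
Signups = 2*Reach + 6  [with Reach=0]  = 6
Churn = |Installs - Signups|  [with Installs=9, Signups=6]  = 3
LTV = Churn + 2*Signups + 1  [with Churn=3, Signups=6]  = 16

16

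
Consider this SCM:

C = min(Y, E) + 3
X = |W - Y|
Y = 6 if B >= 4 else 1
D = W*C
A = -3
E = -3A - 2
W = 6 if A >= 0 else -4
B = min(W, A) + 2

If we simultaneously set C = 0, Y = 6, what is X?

Under do(C = 0, Y = 6), each intervened variable's structural equation is replaced by its fixed value.
W = 6 if A >= 0 else -4  [with A=-3]  = -4
X = |W - Y|  [with W=-4, Y=6]  = 10

10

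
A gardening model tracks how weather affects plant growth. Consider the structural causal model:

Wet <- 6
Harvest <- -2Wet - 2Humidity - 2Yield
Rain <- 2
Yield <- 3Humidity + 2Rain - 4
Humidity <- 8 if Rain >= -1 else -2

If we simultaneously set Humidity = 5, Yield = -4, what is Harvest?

Setting Humidity = 5, Yield = -4 by intervention discards those variables' equations.
Harvest = -2Wet - 2Humidity - 2Yield  [with Wet=6, Humidity=5, Yield=-4]  = -14

-14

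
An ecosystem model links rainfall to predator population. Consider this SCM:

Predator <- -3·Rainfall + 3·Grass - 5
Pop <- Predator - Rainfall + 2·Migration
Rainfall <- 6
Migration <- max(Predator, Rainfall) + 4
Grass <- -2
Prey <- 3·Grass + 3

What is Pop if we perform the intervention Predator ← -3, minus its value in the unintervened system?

26

Under do(Predator=-3), the mechanism Predator <- -3·Rainfall + 3·Grass - 5 is discarded; Predator is fixed at -3.
Migration = max(Predator, Rainfall) + 4  [with Predator=-3, Rainfall=6]  = 10
Pop = Predator - Rainfall + 2·Migration  [with Predator=-3, Rainfall=6, Migration=10]  = 11
Without intervention: Predator = -3·Rainfall + 3·Grass - 5  [with Rainfall=6, Grass=-2]  = -29; Migration = max(Predator, Rainfall) + 4  [with Predator=-29, Rainfall=6]  = 10; Pop = Predator - Rainfall + 2·Migration  [with Predator=-29, Rainfall=6, Migration=10]  = -15.
Change = 11 − (-15) = 26.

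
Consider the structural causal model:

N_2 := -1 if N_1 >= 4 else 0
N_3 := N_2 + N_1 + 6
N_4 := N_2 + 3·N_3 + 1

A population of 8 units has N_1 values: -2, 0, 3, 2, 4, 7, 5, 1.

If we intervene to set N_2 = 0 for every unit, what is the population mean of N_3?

8.5

The intervention sets N_2=0 in all 8 units regardless of N_1. Recomputing N_3 per unit gives 4, 6, 9, 8, 10, 13, 11, 7; average 8.5.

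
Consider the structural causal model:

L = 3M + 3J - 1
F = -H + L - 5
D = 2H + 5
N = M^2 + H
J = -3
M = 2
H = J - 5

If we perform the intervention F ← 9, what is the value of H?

Under do(F=9), the mechanism F = -H + L - 5 is discarded; F is fixed at 9.
Since H is not a descendant of the intervened variable, it is unaffected.
H = J - 5  [with J=-3]  = -8

-8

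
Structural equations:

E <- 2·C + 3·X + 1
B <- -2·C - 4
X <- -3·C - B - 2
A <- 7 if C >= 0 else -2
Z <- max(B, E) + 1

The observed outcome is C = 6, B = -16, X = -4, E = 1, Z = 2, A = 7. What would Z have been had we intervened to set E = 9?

10

Intervening sets E = 9 and removes its equation (E <- 2·C + 3·X + 1).
B = -2·C - 4  [with C=6]  = -16
Z = max(B, E) + 1  [with B=-16, E=9]  = 10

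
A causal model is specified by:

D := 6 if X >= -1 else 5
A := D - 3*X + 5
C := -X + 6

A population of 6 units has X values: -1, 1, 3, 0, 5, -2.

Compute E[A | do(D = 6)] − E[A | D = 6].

The intervention sets D=6 in all 6 units regardless of X. Recomputing A per unit gives 14, 8, 2, 11, -4, 17; average 8.
Observing D=6 restricts to units where D's equation naturally yields 6: X ∈ {-1, 1, 3, 0, 5}. In that subpopulation A = 14, 8, 2, 11, -4, mean 6.2.
Difference = 8 − 6.2 = 1.8.

1.8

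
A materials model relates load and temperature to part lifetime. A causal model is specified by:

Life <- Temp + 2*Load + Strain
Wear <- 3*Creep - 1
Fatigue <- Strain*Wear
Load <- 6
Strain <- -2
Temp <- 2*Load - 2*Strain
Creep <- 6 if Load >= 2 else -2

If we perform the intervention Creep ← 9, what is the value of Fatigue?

Under do(Creep=9), the mechanism Creep <- 6 if Load >= 2 else -2 is discarded; Creep is fixed at 9.
Wear = 3*Creep - 1  [with Creep=9]  = 26
Fatigue = Strain*Wear  [with Strain=-2, Wear=26]  = -52

-52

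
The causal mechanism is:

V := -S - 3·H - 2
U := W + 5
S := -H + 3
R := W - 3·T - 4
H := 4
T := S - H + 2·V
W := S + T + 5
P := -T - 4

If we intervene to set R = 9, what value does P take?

Intervening sets R = 9 and removes its equation (R := W - 3·T - 4).
Since P is not a descendant of the intervened variable, it is unaffected.
S = -H + 3  [with H=4]  = -1
V = -S - 3·H - 2  [with S=-1, H=4]  = -13
T = S - H + 2·V  [with S=-1, H=4, V=-13]  = -31
P = -T - 4  [with T=-31]  = 27

27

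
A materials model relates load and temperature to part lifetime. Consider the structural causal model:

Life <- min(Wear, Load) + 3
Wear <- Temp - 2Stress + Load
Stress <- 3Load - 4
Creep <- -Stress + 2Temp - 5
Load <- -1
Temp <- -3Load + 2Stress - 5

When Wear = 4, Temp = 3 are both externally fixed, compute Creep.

8

Under do(Wear = 4, Temp = 3), each intervened variable's structural equation is replaced by its fixed value.
Stress = 3Load - 4  [with Load=-1]  = -7
Creep = -Stress + 2Temp - 5  [with Stress=-7, Temp=3]  = 8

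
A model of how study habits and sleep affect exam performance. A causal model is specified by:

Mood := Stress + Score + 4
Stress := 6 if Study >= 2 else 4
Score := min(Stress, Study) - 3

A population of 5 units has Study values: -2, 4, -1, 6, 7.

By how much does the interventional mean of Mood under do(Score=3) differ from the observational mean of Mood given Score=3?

The intervention sets Score=3 in all 5 units regardless of Study. Recomputing Mood per unit gives 11, 13, 11, 13, 13; average 12.2.
Observing Score=3 restricts to units where Score's equation naturally yields 3: Study ∈ {6, 7}. In that subpopulation Mood = 13, 13, mean 13.
Difference = 12.2 − 13 = -0.8.

-0.8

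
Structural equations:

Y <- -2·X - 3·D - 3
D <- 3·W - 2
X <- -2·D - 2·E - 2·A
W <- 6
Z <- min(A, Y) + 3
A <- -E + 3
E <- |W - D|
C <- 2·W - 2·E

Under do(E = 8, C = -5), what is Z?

The joint intervention fixes E = 8, C = -5, removing each variable's own equation.
D = 3·W - 2  [with W=6]  = 16
A = -E + 3  [with E=8]  = -5
X = -2·D - 2·E - 2·A  [with D=16, E=8, A=-5]  = -38
Y = -2·X - 3·D - 3  [with X=-38, D=16]  = 25
Z = min(A, Y) + 3  [with A=-5, Y=25]  = -2

-2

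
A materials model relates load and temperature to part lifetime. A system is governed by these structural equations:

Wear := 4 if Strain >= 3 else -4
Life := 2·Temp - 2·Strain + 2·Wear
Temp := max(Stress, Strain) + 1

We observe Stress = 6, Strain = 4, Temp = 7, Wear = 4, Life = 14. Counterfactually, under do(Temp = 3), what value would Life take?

6

do(Temp=3) replaces the equation Temp := max(Stress, Strain) + 1 with the constant Temp = 3.
Wear = 4 if Strain >= 3 else -4  [with Strain=4]  = 4
Life = 2·Temp - 2·Strain + 2·Wear  [with Temp=3, Strain=4, Wear=4]  = 6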